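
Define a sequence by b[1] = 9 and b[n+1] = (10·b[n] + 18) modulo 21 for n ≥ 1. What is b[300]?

Listing terms: b[1] = 9; b[2] = 3; b[3] = 6; b[4] = 15; b[5] = 0; b[6] = 18; b[7] = 9.
The sequence repeats with period 6.
(300 - 1) mod 6 = 5, so b[300] = b[6] = 18.

18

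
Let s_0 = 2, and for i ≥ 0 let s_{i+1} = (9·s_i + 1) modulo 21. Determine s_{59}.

Computing terms: s_0 = 2,  s_1 = 19,  s_2 = 4,  s_3 = 16,  s_4 = 19.
Since s_4 = s_1 = 19, the sequence is eventually periodic: after a pre-period of length 1 it cycles with period 3.
For i ≥ 1, s_i depends only on (i - 1) mod 3. (59 - 1) mod 3 = 1, so s_{59} = s_2 = 4.

4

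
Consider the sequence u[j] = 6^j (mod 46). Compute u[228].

18

Computing terms: u[1] = 6; u[2] = 36; u[3] = 32; u[4] = 8; u[5] = 2; u[6] = 12; u[7] = 26; u[8] = 18; u[9] = 16; u[10] = 4; u[11] = 24; u[12] = 6.
The sequence repeats with period 11.
(228 - 1) mod 11 = 7, so u[228] = u[8] = 18.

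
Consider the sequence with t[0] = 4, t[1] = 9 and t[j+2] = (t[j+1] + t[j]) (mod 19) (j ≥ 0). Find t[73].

9

t[0] = 4,  t[1] = 9,  t[2] = 13,  t[3] = 3,  t[4] = 16,  t[5] = 0,  t[6] = 16,  t[7] = 16,  t[8] = 13,  t[9] = 10,  t[10] = 4,  t[11] = 14,  t[12] = 18,  t[13] = 13,  t[14] = 12,  t[15] = 6,  t[16] = 18,  t[17] = 5,  t[18] = 4,  t[19] = 9.
Since (t[18], t[19]) = (t[0], t[1]) = (4, 9) (two consecutive terms determine the rest), the sequence is periodic with period 18.
(73 - 0) mod 18 = 1, so t[73] = t[1] = 9.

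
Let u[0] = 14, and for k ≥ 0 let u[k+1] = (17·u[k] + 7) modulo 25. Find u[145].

10

Computing terms: u[0] = 14,  u[1] = 20,  u[2] = 22,  u[3] = 6,  u[4] = 9,  u[5] = 10,  u[6] = 2,  u[7] = 16,  u[8] = 4,  u[9] = 0,  u[10] = 7,  u[11] = 1,  u[12] = 24,  u[13] = 15,  u[14] = 12,  u[15] = 11,  u[16] = 19,  u[17] = 5,  u[18] = 17,  u[19] = 21,  u[20] = 14.
The sequence repeats with period 20.
(145 - 0) mod 20 = 5, so u[145] = u[5] = 10.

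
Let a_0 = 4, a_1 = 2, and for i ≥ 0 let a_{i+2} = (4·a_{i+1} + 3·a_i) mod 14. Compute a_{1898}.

4

a_0 = 4, a_1 = 2, a_2 = 6, a_3 = 2, a_4 = 12, a_5 = 12, a_6 = 0, a_7 = 8, a_8 = 4, a_9 = 12, a_{10} = 4, a_{11} = 10, a_{12} = 10, a_{13} = 0, a_{14} = 2, a_{15} = 8, a_{16} = 10, a_{17} = 8, a_{18} = 6, a_{19} = 6, a_{20} = 0, a_{21} = 4, a_{22} = 2.
Since (a_{21}, a_{22}) = (a_0, a_1) = (4, 2) (two consecutive terms determine the rest), the sequence is periodic with period 21.
So a_{1898} = a_{0 + ((1898-0) mod 21)} = a_8 = 4.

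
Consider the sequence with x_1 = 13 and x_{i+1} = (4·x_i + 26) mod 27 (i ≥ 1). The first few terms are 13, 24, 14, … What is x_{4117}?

19

Computing terms: x_1 = 13; x_2 = 24; x_3 = 14; x_4 = 1; x_5 = 3; x_6 = 11; x_7 = 16; x_8 = 9; x_9 = 8; x_{10} = 4; x_{11} = 15; x_{12} = 5; x_{13} = 19; x_{14} = 21; x_{15} = 2; x_{16} = 7; x_{17} = 0; x_{18} = 26; x_{19} = 22; x_{20} = 6; x_{21} = 23; x_{22} = 10; x_{23} = 12; x_{24} = 20; x_{25} = 25; x_{26} = 18; x_{27} = 17; x_{28} = 13.
Since x_{28} = x_1 = 13, the sequence is periodic with period 27.
(4117 - 1) mod 27 = 12, so x_{4117} = x_{13} = 19.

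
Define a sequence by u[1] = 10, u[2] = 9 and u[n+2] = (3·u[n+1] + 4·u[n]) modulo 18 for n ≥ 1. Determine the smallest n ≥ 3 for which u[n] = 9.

Computing terms: u[1] = 10,  u[2] = 9,  u[3] = 13,  u[4] = 3,  u[5] = 7,  u[6] = 15,  u[7] = 1,  u[8] = 9,  u[9] = 13.
Since (u[8], u[9]) = (u[2], u[3]) = (9, 13) (two consecutive terms determine the rest), the sequence is eventually periodic: after a pre-period of length 1 it cycles with period 6.
The value 9 next appears (with n ≥ 3) at u[8].

8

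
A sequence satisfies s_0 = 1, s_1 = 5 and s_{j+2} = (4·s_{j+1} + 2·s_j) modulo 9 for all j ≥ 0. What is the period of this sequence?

Listing terms: s_0 = 1, s_1 = 5, s_2 = 4, s_3 = 8, s_4 = 4, s_5 = 5, s_6 = 1, s_7 = 5.
The sequence repeats with period 6.

6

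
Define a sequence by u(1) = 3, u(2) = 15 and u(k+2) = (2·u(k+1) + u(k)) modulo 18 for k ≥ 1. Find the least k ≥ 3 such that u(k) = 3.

Listing terms: u(1) = 3, u(2) = 15, u(3) = 15, u(4) = 9, u(5) = 15, u(6) = 3, u(7) = 3, u(8) = 9, u(9) = 3, u(10) = 15.
Since (u(9), u(10)) = (u(1), u(2)) = (3, 15) (two consecutive terms determine the rest), the sequence is periodic with period 8.
The value 3 first appears (with k ≥ 3) at u(6).

6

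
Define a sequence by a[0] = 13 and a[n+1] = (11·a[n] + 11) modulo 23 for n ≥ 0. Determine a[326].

6

Listing terms: a[0] = 13, a[1] = 16, a[2] = 3, a[3] = 21, a[4] = 12, a[5] = 5, a[6] = 20, a[7] = 1, a[8] = 22, a[9] = 0, a[10] = 11, a[11] = 17, a[12] = 14, a[13] = 4, a[14] = 9, a[15] = 18, a[16] = 2, a[17] = 10, a[18] = 6, a[19] = 8, a[20] = 7, a[21] = 19, a[22] = 13.
The sequence repeats with period 22.
(326 - 0) mod 22 = 18, so a[326] = a[18] = 6.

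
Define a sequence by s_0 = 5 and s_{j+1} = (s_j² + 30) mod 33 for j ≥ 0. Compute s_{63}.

Computing terms: s_0 = 5,  s_1 = 22,  s_2 = 19,  s_3 = 28,  s_4 = 22.
Since s_4 = s_1 = 22, the sequence is eventually periodic: after a pre-period of length 1 it cycles with period 3.
For j ≥ 1, s_j depends only on (j - 1) mod 3. (63 - 1) mod 3 = 2, so s_{63} = s_3 = 28.

28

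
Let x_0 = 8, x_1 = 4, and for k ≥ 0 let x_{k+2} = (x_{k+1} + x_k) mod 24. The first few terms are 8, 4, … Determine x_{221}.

Computing terms: x_0 = 8; x_1 = 4; x_2 = 12; x_3 = 16; x_4 = 4; x_5 = 20; x_6 = 0; x_7 = 20; x_8 = 20; x_9 = 16; x_{10} = 12; x_{11} = 4; x_{12} = 16; x_{13} = 20; x_{14} = 12; x_{15} = 8; x_{16} = 20; x_{17} = 4; x_{18} = 0; x_{19} = 4; x_{20} = 4; x_{21} = 8; x_{22} = 12; x_{23} = 20; x_{24} = 8; x_{25} = 4.
Since (x_{24}, x_{25}) = (x_0, x_1) = (8, 4) (two consecutive terms determine the rest), the sequence is periodic with period 24.
So x_{221} = x_{0 + ((221-0) mod 24)} = x_5 = 20.

20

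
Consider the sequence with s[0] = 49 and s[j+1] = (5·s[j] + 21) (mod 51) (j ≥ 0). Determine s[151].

Listing terms: s[0] = 49, s[1] = 11, s[2] = 25, s[3] = 44, s[4] = 37, s[5] = 2, s[6] = 31, s[7] = 23, s[8] = 34, s[9] = 38, s[10] = 7, s[11] = 5, s[12] = 46, s[13] = 47, s[14] = 1, s[15] = 26, s[16] = 49.
Since s[16] = s[0] = 49, the sequence is periodic with period 16.
So s[151] = s[0 + ((151-0) mod 16)] = s[7] = 23.

23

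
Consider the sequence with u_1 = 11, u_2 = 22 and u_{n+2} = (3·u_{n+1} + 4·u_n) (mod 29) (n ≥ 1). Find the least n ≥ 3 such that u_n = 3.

We have u_1 = 11,  u_2 = 22,  u_3 = 23,  u_4 = 12,  u_5 = 12,  u_6 = 26,  u_7 = 10,  u_8 = 18,  u_9 = 7,  u_{10} = 6,  u_{11} = 17,  u_{12} = 17,  u_{13} = 3,  u_{14} = 19,  u_{15} = 11,  u_{16} = 22.
The sequence repeats with period 14.
The value 3 first appears (with n ≥ 3) at u_{13}.

13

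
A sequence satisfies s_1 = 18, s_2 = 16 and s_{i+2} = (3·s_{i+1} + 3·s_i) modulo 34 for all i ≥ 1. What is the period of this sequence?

16

We have s_1 = 18,  s_2 = 16,  s_3 = 0,  s_4 = 14,  s_5 = 8,  s_6 = 32,  s_7 = 18,  s_8 = 14,  s_9 = 28,  s_{10} = 24,  s_{11} = 20,  s_{12} = 30,  s_{13} = 14,  s_{14} = 30,  s_{15} = 30,  s_{16} = 10,  s_{17} = 18,  s_{18} = 16.
Since (s_{17}, s_{18}) = (s_1, s_2) = (18, 16) (two consecutive terms determine the rest), the sequence is periodic with period 16.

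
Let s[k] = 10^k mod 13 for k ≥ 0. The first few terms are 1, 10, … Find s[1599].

We have s[0] = 1; s[1] = 10; s[2] = 9; s[3] = 12; s[4] = 3; s[5] = 4; s[6] = 1.
Since s[6] = s[0] = 1, the sequence is periodic with period 6.
(1599 - 0) mod 6 = 3, so s[1599] = s[3] = 12.

12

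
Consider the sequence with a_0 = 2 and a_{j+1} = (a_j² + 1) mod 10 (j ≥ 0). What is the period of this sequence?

6

We have a_0 = 2; a_1 = 5; a_2 = 6; a_3 = 7; a_4 = 0; a_5 = 1; a_6 = 2.
Since a_6 = a_0 = 2, the sequence is periodic with period 6.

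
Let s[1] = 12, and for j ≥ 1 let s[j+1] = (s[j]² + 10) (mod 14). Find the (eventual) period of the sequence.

3

Listing terms: s[1] = 12; s[2] = 0; s[3] = 10; s[4] = 12.
The sequence repeats with period 3.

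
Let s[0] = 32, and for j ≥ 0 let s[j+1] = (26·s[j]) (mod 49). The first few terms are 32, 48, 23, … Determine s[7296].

s[0] = 32, s[1] = 48, s[2] = 23, s[3] = 10, s[4] = 15, s[5] = 47, s[6] = 46, s[7] = 20, s[8] = 30, s[9] = 45, s[10] = 43, s[11] = 40, s[12] = 11, s[13] = 41, s[14] = 37, s[15] = 31, s[16] = 22, s[17] = 33, s[18] = 25, s[19] = 13, s[20] = 44, s[21] = 17, s[22] = 1, s[23] = 26, s[24] = 39, s[25] = 34, s[26] = 2, s[27] = 3, s[28] = 29, s[29] = 19, s[30] = 4, s[31] = 6, s[32] = 9, s[33] = 38, s[34] = 8, s[35] = 12, s[36] = 18, s[37] = 27, s[38] = 16, s[39] = 24, s[40] = 36, s[41] = 5, s[42] = 32.
Since s[42] = s[0] = 32, the sequence is periodic with period 42.
(7296 - 0) mod 42 = 30, so s[7296] = s[30] = 4.

4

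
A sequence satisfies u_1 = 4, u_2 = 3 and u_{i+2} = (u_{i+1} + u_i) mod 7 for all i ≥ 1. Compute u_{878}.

1

u_1 = 4, u_2 = 3, u_3 = 0, u_4 = 3, u_5 = 3, u_6 = 6, u_7 = 2, u_8 = 1, u_9 = 3, u_{10} = 4, u_{11} = 0, u_{12} = 4, u_{13} = 4, u_{14} = 1, u_{15} = 5, u_{16} = 6, u_{17} = 4, u_{18} = 3.
Since (u_{17}, u_{18}) = (u_1, u_2) = (4, 3) (two consecutive terms determine the rest), the sequence is periodic with period 16.
(878 - 1) mod 16 = 13, so u_{878} = u_{14} = 1.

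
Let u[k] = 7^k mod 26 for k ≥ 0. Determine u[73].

7

Computing terms: u[0] = 1, u[1] = 7, u[2] = 23, u[3] = 5, u[4] = 9, u[5] = 11, u[6] = 25, u[7] = 19, u[8] = 3, u[9] = 21, u[10] = 17, u[11] = 15, u[12] = 1.
Since u[12] = u[0] = 1, the sequence is periodic with period 12.
(73 - 0) mod 12 = 1, so u[73] = u[1] = 7.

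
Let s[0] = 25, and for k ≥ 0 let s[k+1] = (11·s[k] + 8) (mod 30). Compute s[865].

Listing terms: s[0] = 25,  s[1] = 13,  s[2] = 1,  s[3] = 19,  s[4] = 7,  s[5] = 25.
Since s[5] = s[0] = 25, the sequence is periodic with period 5.
(865 - 0) mod 5 = 0, so s[865] = s[0] = 25.

25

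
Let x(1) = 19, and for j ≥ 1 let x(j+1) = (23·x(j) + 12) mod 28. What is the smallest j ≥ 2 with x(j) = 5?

4

Listing terms: x(1) = 19; x(2) = 1; x(3) = 7; x(4) = 5; x(5) = 15; x(6) = 21; x(7) = 19.
The sequence repeats with period 6.
The value 5 first appears (with j ≥ 2) at x(4).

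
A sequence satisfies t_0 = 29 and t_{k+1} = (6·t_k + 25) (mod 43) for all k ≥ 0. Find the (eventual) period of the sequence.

3

Computing terms: t_0 = 29; t_1 = 27; t_2 = 15; t_3 = 29.
The sequence repeats with period 3.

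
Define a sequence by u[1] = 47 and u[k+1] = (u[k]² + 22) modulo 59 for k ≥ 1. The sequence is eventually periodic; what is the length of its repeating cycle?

Computing terms: u[1] = 47; u[2] = 48; u[3] = 25; u[4] = 57; u[5] = 26; u[6] = 49; u[7] = 4; u[8] = 38; u[9] = 50; u[10] = 44; u[11] = 11; u[12] = 25.
Since u[12] = u[3] = 25, the sequence is eventually periodic: after a pre-period of length 2 it cycles with period 9.

9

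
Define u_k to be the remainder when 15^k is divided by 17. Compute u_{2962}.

4

We have u_0 = 1,  u_1 = 15,  u_2 = 4,  u_3 = 9,  u_4 = 16,  u_5 = 2,  u_6 = 13,  u_7 = 8,  u_8 = 1.
Since u_8 = u_0 = 1, the sequence is periodic with period 8.
(2962 - 0) mod 8 = 2, so u_{2962} = u_2 = 4.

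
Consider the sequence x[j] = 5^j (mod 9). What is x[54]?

1

Listing terms: x[0] = 1,  x[1] = 5,  x[2] = 7,  x[3] = 8,  x[4] = 4,  x[5] = 2,  x[6] = 1.
Since x[6] = x[0] = 1, the sequence is periodic with period 6.
So x[54] = x[0 + ((54-0) mod 6)] = x[0] = 1.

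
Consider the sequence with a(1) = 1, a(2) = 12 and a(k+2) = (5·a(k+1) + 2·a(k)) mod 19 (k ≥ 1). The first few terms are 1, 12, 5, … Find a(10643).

We have a(1) = 1; a(2) = 12; a(3) = 5; a(4) = 11; a(5) = 8; a(6) = 5; a(7) = 3; a(8) = 6; a(9) = 17; a(10) = 2; a(11) = 6; a(12) = 15; a(13) = 11; a(14) = 9; a(15) = 10; a(16) = 11; a(17) = 18; a(18) = 17; a(19) = 7; a(20) = 12; a(21) = 17; a(22) = 14; a(23) = 9; a(24) = 16; a(25) = 3; a(26) = 9; a(27) = 13; a(28) = 7; a(29) = 4; a(30) = 15; a(31) = 7; a(32) = 8; a(33) = 16; a(34) = 1; a(35) = 18; a(36) = 16; a(37) = 2; a(38) = 4; a(39) = 5; a(40) = 14; a(41) = 4; a(42) = 10; a(43) = 1; a(44) = 6; a(45) = 13; a(46) = 1; a(47) = 12.
The sequence repeats with period 45.
(10643 - 1) mod 45 = 22, so a(10643) = a(23) = 9.

9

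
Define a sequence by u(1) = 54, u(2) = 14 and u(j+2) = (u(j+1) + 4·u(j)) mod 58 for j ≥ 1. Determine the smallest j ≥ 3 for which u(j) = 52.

We have u(1) = 54, u(2) = 14, u(3) = 56, u(4) = 54, u(5) = 46, u(6) = 30, u(7) = 40, u(8) = 44, u(9) = 30, u(10) = 32, u(11) = 36, u(12) = 48, u(13) = 18, u(14) = 36, u(15) = 50, u(16) = 20, u(17) = 46, u(18) = 10, u(19) = 20, u(20) = 2, u(21) = 24, u(22) = 32, u(23) = 12, u(24) = 24, u(25) = 14, u(26) = 52, u(27) = 50, u(28) = 26, u(29) = 52, u(30) = 40, u(31) = 16, u(32) = 2, u(33) = 8, u(34) = 16, u(35) = 48, u(36) = 54, u(37) = 14.
Since (u(36), u(37)) = (u(1), u(2)) = (54, 14) (two consecutive terms determine the rest), the sequence is periodic with period 35.
The value 52 first appears (with j ≥ 3) at u(26).

26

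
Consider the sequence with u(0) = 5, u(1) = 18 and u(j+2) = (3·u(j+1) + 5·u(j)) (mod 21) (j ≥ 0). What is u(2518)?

4

We have u(0) = 5,  u(1) = 18,  u(2) = 16,  u(3) = 12,  u(4) = 11,  u(5) = 9,  u(6) = 19,  u(7) = 18,  u(8) = 2,  u(9) = 12,  u(10) = 4,  u(11) = 9,  u(12) = 5,  u(13) = 18.
The sequence repeats with period 12.
(2518 - 0) mod 12 = 10, so u(2518) = u(10) = 4.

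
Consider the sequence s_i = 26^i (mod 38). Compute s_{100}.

26

s_0 = 1, s_1 = 26, s_2 = 30, s_3 = 20, s_4 = 26.
Since s_4 = s_1 = 26, the sequence is eventually periodic: after a pre-period of length 1 it cycles with period 3.
For i ≥ 1, s_i depends only on (i - 1) mod 3. (100 - 1) mod 3 = 0, so s_{100} = s_1 = 26.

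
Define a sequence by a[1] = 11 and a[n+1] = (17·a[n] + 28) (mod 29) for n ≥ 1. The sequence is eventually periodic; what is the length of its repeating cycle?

We have a[1] = 11; a[2] = 12; a[3] = 0; a[4] = 28; a[5] = 11.
Since a[5] = a[1] = 11, the sequence is periodic with period 4.

4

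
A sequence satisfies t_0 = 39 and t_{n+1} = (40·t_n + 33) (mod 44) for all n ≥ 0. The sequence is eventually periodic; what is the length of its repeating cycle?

Listing terms: t_0 = 39; t_1 = 9; t_2 = 41; t_3 = 1; t_4 = 29; t_5 = 5; t_6 = 13; t_7 = 25; t_8 = 21; t_9 = 37; t_{10} = 17; t_{11} = 9.
Since t_{11} = t_1 = 9, the sequence is eventually periodic: after a pre-period of length 1 it cycles with period 10.

10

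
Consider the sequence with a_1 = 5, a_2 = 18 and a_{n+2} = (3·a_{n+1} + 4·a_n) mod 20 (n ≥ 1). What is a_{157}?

2

We have a_1 = 5, a_2 = 18, a_3 = 14, a_4 = 14, a_5 = 18, a_6 = 10, a_7 = 2, a_8 = 6, a_9 = 6, a_{10} = 2, a_{11} = 10, a_{12} = 18, a_{13} = 14.
Since (a_{12}, a_{13}) = (a_2, a_3) = (18, 14) (two consecutive terms determine the rest), the sequence is eventually periodic: after a pre-period of length 1 it cycles with period 10.
For n ≥ 2, a_n depends only on (n - 2) mod 10. (157 - 2) mod 10 = 5, so a_{157} = a_7 = 2.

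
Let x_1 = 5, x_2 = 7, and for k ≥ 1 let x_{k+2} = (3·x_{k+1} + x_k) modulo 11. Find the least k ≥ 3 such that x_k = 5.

9

Computing terms: x_1 = 5,  x_2 = 7,  x_3 = 4,  x_4 = 8,  x_5 = 6,  x_6 = 4,  x_7 = 7,  x_8 = 3,  x_9 = 5,  x_{10} = 7.
The sequence repeats with period 8.
The value 5 next appears (with k ≥ 3) at x_9.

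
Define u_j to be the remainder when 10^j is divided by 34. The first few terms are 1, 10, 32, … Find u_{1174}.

26

u_0 = 1,  u_1 = 10,  u_2 = 32,  u_3 = 14,  u_4 = 4,  u_5 = 6,  u_6 = 26,  u_7 = 22,  u_8 = 16,  u_9 = 24,  u_{10} = 2,  u_{11} = 20,  u_{12} = 30,  u_{13} = 28,  u_{14} = 8,  u_{15} = 12,  u_{16} = 18,  u_{17} = 10.
Since u_{17} = u_1 = 10, the sequence is eventually periodic: after a pre-period of length 1 it cycles with period 16.
For j ≥ 1, u_j depends only on (j - 1) mod 16. (1174 - 1) mod 16 = 5, so u_{1174} = u_6 = 26.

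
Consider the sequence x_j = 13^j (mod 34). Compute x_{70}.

Listing terms: x_0 = 1,  x_1 = 13,  x_2 = 33,  x_3 = 21,  x_4 = 1.
Since x_4 = x_0 = 1, the sequence is periodic with period 4.
(70 - 0) mod 4 = 2, so x_{70} = x_2 = 33.

33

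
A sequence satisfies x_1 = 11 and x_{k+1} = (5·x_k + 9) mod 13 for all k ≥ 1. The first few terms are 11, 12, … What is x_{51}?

4

Listing terms: x_1 = 11, x_2 = 12, x_3 = 4, x_4 = 3, x_5 = 11.
The sequence repeats with period 4.
So x_{51} = x_{1 + ((51-1) mod 4)} = x_3 = 4.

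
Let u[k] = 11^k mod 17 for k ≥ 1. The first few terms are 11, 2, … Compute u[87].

3

We have u[1] = 11; u[2] = 2; u[3] = 5; u[4] = 4; u[5] = 10; u[6] = 8; u[7] = 3; u[8] = 16; u[9] = 6; u[10] = 15; u[11] = 12; u[12] = 13; u[13] = 7; u[14] = 9; u[15] = 14; u[16] = 1; u[17] = 11.
The sequence repeats with period 16.
(87 - 1) mod 16 = 6, so u[87] = u[7] = 3.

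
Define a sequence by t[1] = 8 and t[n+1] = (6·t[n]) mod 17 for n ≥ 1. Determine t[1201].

Listing terms: t[1] = 8; t[2] = 14; t[3] = 16; t[4] = 11; t[5] = 15; t[6] = 5; t[7] = 13; t[8] = 10; t[9] = 9; t[10] = 3; t[11] = 1; t[12] = 6; t[13] = 2; t[14] = 12; t[15] = 4; t[16] = 7; t[17] = 8.
The sequence repeats with period 16.
So t[1201] = t[1 + ((1201-1) mod 16)] = t[1] = 8.

8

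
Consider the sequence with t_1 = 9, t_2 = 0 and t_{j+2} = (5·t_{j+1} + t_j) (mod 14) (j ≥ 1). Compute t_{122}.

Listing terms: t_1 = 9,  t_2 = 0,  t_3 = 9,  t_4 = 3,  t_5 = 10,  t_6 = 11,  t_7 = 9,  t_8 = 0.
Since (t_7, t_8) = (t_1, t_2) = (9, 0) (two consecutive terms determine the rest), the sequence is periodic with period 6.
So t_{122} = t_{1 + ((122-1) mod 6)} = t_2 = 0.

0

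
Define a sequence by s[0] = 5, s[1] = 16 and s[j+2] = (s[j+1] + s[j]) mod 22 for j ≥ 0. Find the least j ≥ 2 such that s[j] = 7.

Computing terms: s[0] = 5,  s[1] = 16,  s[2] = 21,  s[3] = 15,  s[4] = 14,  s[5] = 7,  s[6] = 21,  s[7] = 6,  s[8] = 5,  s[9] = 11,  s[10] = 16,  s[11] = 5,  s[12] = 21,  s[13] = 4,  s[14] = 3,  s[15] = 7,  s[16] = 10,  s[17] = 17,  s[18] = 5,  s[19] = 0,  s[20] = 5,  s[21] = 5,  s[22] = 10,  s[23] = 15,  s[24] = 3,  s[25] = 18,  s[26] = 21,  s[27] = 17,  s[28] = 16,  s[29] = 11,  s[30] = 5,  s[31] = 16.
Since (s[30], s[31]) = (s[0], s[1]) = (5, 16) (two consecutive terms determine the rest), the sequence is periodic with period 30.
The value 7 first appears (with j ≥ 2) at s[5].

5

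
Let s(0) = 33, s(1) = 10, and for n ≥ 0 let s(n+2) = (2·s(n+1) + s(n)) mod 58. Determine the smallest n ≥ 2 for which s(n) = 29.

8

Listing terms: s(0) = 33,  s(1) = 10,  s(2) = 53,  s(3) = 0,  s(4) = 53,  s(5) = 48,  s(6) = 33,  s(7) = 56,  s(8) = 29,  s(9) = 56,  s(10) = 25,  s(11) = 48,  s(12) = 5,  s(13) = 0,  s(14) = 5,  s(15) = 10,  s(16) = 25,  s(17) = 2,  s(18) = 29,  s(19) = 2,  s(20) = 33,  s(21) = 10.
The sequence repeats with period 20.
The value 29 first appears (with n ≥ 2) at s(8).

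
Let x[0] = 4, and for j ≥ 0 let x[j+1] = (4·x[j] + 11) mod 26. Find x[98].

Listing terms: x[0] = 4; x[1] = 1; x[2] = 15; x[3] = 19; x[4] = 9; x[5] = 21; x[6] = 17; x[7] = 1.
Since x[7] = x[1] = 1, the sequence is eventually periodic: after a pre-period of length 1 it cycles with period 6.
For j ≥ 1, x[j] depends only on (j - 1) mod 6. (98 - 1) mod 6 = 1, so x[98] = x[2] = 15.

15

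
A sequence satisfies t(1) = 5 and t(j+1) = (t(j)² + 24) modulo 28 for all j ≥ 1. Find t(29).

21

t(1) = 5,  t(2) = 21,  t(3) = 17,  t(4) = 5.
Since t(4) = t(1) = 5, the sequence is periodic with period 3.
(29 - 1) mod 3 = 1, so t(29) = t(2) = 21.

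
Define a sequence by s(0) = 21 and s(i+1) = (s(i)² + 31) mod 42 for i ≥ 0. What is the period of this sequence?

6

s(0) = 21; s(1) = 10; s(2) = 5; s(3) = 14; s(4) = 17; s(5) = 26; s(6) = 35; s(7) = 38; s(8) = 5.
Since s(8) = s(2) = 5, the sequence is eventually periodic: after a pre-period of length 2 it cycles with period 6.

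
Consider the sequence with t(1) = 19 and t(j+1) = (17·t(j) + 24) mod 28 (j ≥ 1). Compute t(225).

Listing terms: t(1) = 19, t(2) = 11, t(3) = 15, t(4) = 27, t(5) = 7, t(6) = 3, t(7) = 19.
The sequence repeats with period 6.
(225 - 1) mod 6 = 2, so t(225) = t(3) = 15.

15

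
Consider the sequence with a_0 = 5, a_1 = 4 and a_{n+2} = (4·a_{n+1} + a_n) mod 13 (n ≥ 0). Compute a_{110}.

Computing terms: a_0 = 5; a_1 = 4; a_2 = 8; a_3 = 10; a_4 = 9; a_5 = 7; a_6 = 11; a_7 = 12; a_8 = 7; a_9 = 1; a_{10} = 11; a_{11} = 6; a_{12} = 9; a_{13} = 3; a_{14} = 8; a_{15} = 9; a_{16} = 5; a_{17} = 3; a_{18} = 4; a_{19} = 6; a_{20} = 2; a_{21} = 1; a_{22} = 6; a_{23} = 12; a_{24} = 2; a_{25} = 7; a_{26} = 4; a_{27} = 10; a_{28} = 5; a_{29} = 4.
The sequence repeats with period 28.
So a_{110} = a_{0 + ((110-0) mod 28)} = a_{26} = 4.

4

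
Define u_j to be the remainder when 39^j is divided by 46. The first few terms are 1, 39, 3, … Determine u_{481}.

35

We have u_0 = 1, u_1 = 39, u_2 = 3, u_3 = 25, u_4 = 9, u_5 = 29, u_6 = 27, u_7 = 41, u_8 = 35, u_9 = 31, u_{10} = 13, u_{11} = 1.
The sequence repeats with period 11.
(481 - 0) mod 11 = 8, so u_{481} = u_8 = 35.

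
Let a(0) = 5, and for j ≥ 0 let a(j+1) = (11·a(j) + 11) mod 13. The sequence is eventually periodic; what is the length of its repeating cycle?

12

Computing terms: a(0) = 5, a(1) = 1, a(2) = 9, a(3) = 6, a(4) = 12, a(5) = 0, a(6) = 11, a(7) = 2, a(8) = 7, a(9) = 10, a(10) = 4, a(11) = 3, a(12) = 5.
The sequence repeats with period 12.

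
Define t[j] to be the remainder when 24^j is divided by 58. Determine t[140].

30

Listing terms: t[1] = 24, t[2] = 54, t[3] = 20, t[4] = 16, t[5] = 36, t[6] = 52, t[7] = 30, t[8] = 24.
Since t[8] = t[1] = 24, the sequence is periodic with period 7.
So t[140] = t[1 + ((140-1) mod 7)] = t[7] = 30.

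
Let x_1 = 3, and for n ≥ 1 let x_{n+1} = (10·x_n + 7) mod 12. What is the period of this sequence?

3

x_1 = 3; x_2 = 1; x_3 = 5; x_4 = 9; x_5 = 1.
Since x_5 = x_2 = 1, the sequence is eventually periodic: after a pre-period of length 1 it cycles with period 3.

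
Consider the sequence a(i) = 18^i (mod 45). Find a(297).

18

Computing terms: a(0) = 1, a(1) = 18, a(2) = 9, a(3) = 27, a(4) = 36, a(5) = 18.
Since a(5) = a(1) = 18, the sequence is eventually periodic: after a pre-period of length 1 it cycles with period 4.
For i ≥ 1, a(i) depends only on (i - 1) mod 4. (297 - 1) mod 4 = 0, so a(297) = a(1) = 18.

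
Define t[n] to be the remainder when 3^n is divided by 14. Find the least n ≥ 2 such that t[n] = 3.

7

We have t[1] = 3; t[2] = 9; t[3] = 13; t[4] = 11; t[5] = 5; t[6] = 1; t[7] = 3.
The sequence repeats with period 6.
The value 3 next appears (with n ≥ 2) at t[7].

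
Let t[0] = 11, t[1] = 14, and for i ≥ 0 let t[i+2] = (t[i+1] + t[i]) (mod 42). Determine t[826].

10

Computing terms: t[0] = 11; t[1] = 14; t[2] = 25; t[3] = 39; t[4] = 22; t[5] = 19; t[6] = 41; t[7] = 18; t[8] = 17; t[9] = 35; t[10] = 10; t[11] = 3; t[12] = 13; t[13] = 16; t[14] = 29; t[15] = 3; t[16] = 32; t[17] = 35; t[18] = 25; t[19] = 18; t[20] = 1; t[21] = 19; t[22] = 20; t[23] = 39; t[24] = 17; t[25] = 14; t[26] = 31; t[27] = 3; t[28] = 34; t[29] = 37; t[30] = 29; t[31] = 24; t[32] = 11; t[33] = 35; t[34] = 4; t[35] = 39; t[36] = 1; t[37] = 40; t[38] = 41; t[39] = 39; t[40] = 38; t[41] = 35; t[42] = 31; t[43] = 24; t[44] = 13; t[45] = 37; t[46] = 8; t[47] = 3; t[48] = 11; t[49] = 14.
Since (t[48], t[49]) = (t[0], t[1]) = (11, 14) (two consecutive terms determine the rest), the sequence is periodic with period 48.
(826 - 0) mod 48 = 10, so t[826] = t[10] = 10.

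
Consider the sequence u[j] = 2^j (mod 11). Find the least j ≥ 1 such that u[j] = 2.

1

We have u[0] = 1; u[1] = 2; u[2] = 4; u[3] = 8; u[4] = 5; u[5] = 10; u[6] = 9; u[7] = 7; u[8] = 3; u[9] = 6; u[10] = 1.
The sequence repeats with period 10.
The value 2 first appears (with j ≥ 1) at u[1].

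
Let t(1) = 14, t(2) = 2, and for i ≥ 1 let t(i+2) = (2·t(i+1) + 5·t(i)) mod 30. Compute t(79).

t(1) = 14, t(2) = 2, t(3) = 14, t(4) = 8, t(5) = 26, t(6) = 2, t(7) = 14.
Since (t(6), t(7)) = (t(2), t(3)) = (2, 14) (two consecutive terms determine the rest), the sequence is eventually periodic: after a pre-period of length 1 it cycles with period 4.
For i ≥ 2, t(i) depends only on (i - 2) mod 4. (79 - 2) mod 4 = 1, so t(79) = t(3) = 14.

14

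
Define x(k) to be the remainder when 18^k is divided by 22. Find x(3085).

x(1) = 18,  x(2) = 16,  x(3) = 2,  x(4) = 14,  x(5) = 10,  x(6) = 4,  x(7) = 6,  x(8) = 20,  x(9) = 8,  x(10) = 12,  x(11) = 18.
The sequence repeats with period 10.
So x(3085) = x(1 + ((3085-1) mod 10)) = x(5) = 10.

10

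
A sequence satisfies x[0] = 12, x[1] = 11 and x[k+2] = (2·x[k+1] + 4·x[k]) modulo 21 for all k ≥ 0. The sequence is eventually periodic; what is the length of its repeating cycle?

48

We have x[0] = 12, x[1] = 11, x[2] = 7, x[3] = 16, x[4] = 18, x[5] = 16, x[6] = 20, x[7] = 20, x[8] = 15, x[9] = 5, x[10] = 7, x[11] = 13, x[12] = 12, x[13] = 13, x[14] = 11, x[15] = 11, x[16] = 3, x[17] = 8, x[18] = 7, x[19] = 4, x[20] = 15, x[21] = 4, x[22] = 5, x[23] = 5, x[24] = 9, x[25] = 17, x[26] = 7, x[27] = 19, x[28] = 3, x[29] = 19, x[30] = 8, x[31] = 8, x[32] = 6, x[33] = 2, x[34] = 7, x[35] = 1, x[36] = 9, x[37] = 1, x[38] = 17, x[39] = 17, x[40] = 18, x[41] = 20, x[42] = 7, x[43] = 10, x[44] = 6, x[45] = 10, x[46] = 2, x[47] = 2, x[48] = 12, x[49] = 11.
The sequence repeats with period 48.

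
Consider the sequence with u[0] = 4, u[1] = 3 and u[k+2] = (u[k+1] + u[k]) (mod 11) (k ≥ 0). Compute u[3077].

We have u[0] = 4,  u[1] = 3,  u[2] = 7,  u[3] = 10,  u[4] = 6,  u[5] = 5,  u[6] = 0,  u[7] = 5,  u[8] = 5,  u[9] = 10,  u[10] = 4,  u[11] = 3.
The sequence repeats with period 10.
So u[3077] = u[0 + ((3077-0) mod 10)] = u[7] = 5.

5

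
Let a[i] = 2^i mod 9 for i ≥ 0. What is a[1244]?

4

a[0] = 1,  a[1] = 2,  a[2] = 4,  a[3] = 8,  a[4] = 7,  a[5] = 5,  a[6] = 1.
The sequence repeats with period 6.
(1244 - 0) mod 6 = 2, so a[1244] = a[2] = 4.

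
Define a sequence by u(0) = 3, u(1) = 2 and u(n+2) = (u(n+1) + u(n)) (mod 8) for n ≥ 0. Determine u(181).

u(0) = 3,  u(1) = 2,  u(2) = 5,  u(3) = 7,  u(4) = 4,  u(5) = 3,  u(6) = 7,  u(7) = 2,  u(8) = 1,  u(9) = 3,  u(10) = 4,  u(11) = 7,  u(12) = 3,  u(13) = 2.
Since (u(12), u(13)) = (u(0), u(1)) = (3, 2) (two consecutive terms determine the rest), the sequence is periodic with period 12.
So u(181) = u(0 + ((181-0) mod 12)) = u(1) = 2.

2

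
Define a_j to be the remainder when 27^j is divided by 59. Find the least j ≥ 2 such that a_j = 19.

We have a_1 = 27; a_2 = 21; a_3 = 36; a_4 = 28; a_5 = 48; a_6 = 57; a_7 = 5; a_8 = 17; a_9 = 46; a_{10} = 3; a_{11} = 22; a_{12} = 4; a_{13} = 49; a_{14} = 25; a_{15} = 26; a_{16} = 53; a_{17} = 15; a_{18} = 51; a_{19} = 20; a_{20} = 9; a_{21} = 7; a_{22} = 12; a_{23} = 29; a_{24} = 16; a_{25} = 19; a_{26} = 41; a_{27} = 45; a_{28} = 35; a_{29} = 1; a_{30} = 27.
Since a_{30} = a_1 = 27, the sequence is periodic with period 29.
The value 19 first appears (with j ≥ 2) at a_{25}.

25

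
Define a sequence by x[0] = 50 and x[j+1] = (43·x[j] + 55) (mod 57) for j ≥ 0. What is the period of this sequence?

9

We have x[0] = 50,  x[1] = 39,  x[2] = 22,  x[3] = 32,  x[4] = 6,  x[5] = 28,  x[6] = 5,  x[7] = 42,  x[8] = 37,  x[9] = 50.
Since x[9] = x[0] = 50, the sequence is periodic with period 9.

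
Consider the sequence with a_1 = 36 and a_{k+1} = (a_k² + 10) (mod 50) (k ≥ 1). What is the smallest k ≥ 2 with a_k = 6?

a_1 = 36,  a_2 = 6,  a_3 = 46,  a_4 = 26,  a_5 = 36.
The sequence repeats with period 4.
The value 6 first appears (with k ≥ 2) at a_2.

2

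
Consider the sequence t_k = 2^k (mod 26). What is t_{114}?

12

Computing terms: t_0 = 1, t_1 = 2, t_2 = 4, t_3 = 8, t_4 = 16, t_5 = 6, t_6 = 12, t_7 = 24, t_8 = 22, t_9 = 18, t_{10} = 10, t_{11} = 20, t_{12} = 14, t_{13} = 2.
Since t_{13} = t_1 = 2, the sequence is eventually periodic: after a pre-period of length 1 it cycles with period 12.
For k ≥ 1, t_k depends only on (k - 1) mod 12. (114 - 1) mod 12 = 5, so t_{114} = t_6 = 12.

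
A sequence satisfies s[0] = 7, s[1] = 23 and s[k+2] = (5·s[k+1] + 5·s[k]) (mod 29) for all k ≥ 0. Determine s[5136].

2

s[0] = 7; s[1] = 23; s[2] = 5; s[3] = 24; s[4] = 0; s[5] = 4; s[6] = 20; s[7] = 4; s[8] = 4; s[9] = 11; s[10] = 17; s[11] = 24; s[12] = 2; s[13] = 14; s[14] = 22; s[15] = 6; s[16] = 24; s[17] = 5; s[18] = 0; s[19] = 25; s[20] = 9; s[21] = 25; s[22] = 25; s[23] = 18; s[24] = 12; s[25] = 5; s[26] = 27; s[27] = 15; s[28] = 7; s[29] = 23.
Since (s[28], s[29]) = (s[0], s[1]) = (7, 23) (two consecutive terms determine the rest), the sequence is periodic with period 28.
(5136 - 0) mod 28 = 12, so s[5136] = s[12] = 2.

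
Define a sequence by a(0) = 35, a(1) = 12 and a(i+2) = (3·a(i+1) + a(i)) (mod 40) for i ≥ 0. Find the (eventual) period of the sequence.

12

Listing terms: a(0) = 35, a(1) = 12, a(2) = 31, a(3) = 25, a(4) = 26, a(5) = 23, a(6) = 15, a(7) = 28, a(8) = 19, a(9) = 5, a(10) = 34, a(11) = 27, a(12) = 35, a(13) = 12.
Since (a(12), a(13)) = (a(0), a(1)) = (35, 12) (two consecutive terms determine the rest), the sequence is periodic with period 12.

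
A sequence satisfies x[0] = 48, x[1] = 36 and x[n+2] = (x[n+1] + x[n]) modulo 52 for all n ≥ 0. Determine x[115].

We have x[0] = 48, x[1] = 36, x[2] = 32, x[3] = 16, x[4] = 48, x[5] = 12, x[6] = 8, x[7] = 20, x[8] = 28, x[9] = 48, x[10] = 24, x[11] = 20, x[12] = 44, x[13] = 12, x[14] = 4, x[15] = 16, x[16] = 20, x[17] = 36, x[18] = 4, x[19] = 40, x[20] = 44, x[21] = 32, x[22] = 24, x[23] = 4, x[24] = 28, x[25] = 32, x[26] = 8, x[27] = 40, x[28] = 48, x[29] = 36.
The sequence repeats with period 28.
So x[115] = x[0 + ((115-0) mod 28)] = x[3] = 16.

16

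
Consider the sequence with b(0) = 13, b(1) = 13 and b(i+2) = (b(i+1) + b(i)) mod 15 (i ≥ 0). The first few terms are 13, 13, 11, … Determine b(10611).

12

Computing terms: b(0) = 13; b(1) = 13; b(2) = 11; b(3) = 9; b(4) = 5; b(5) = 14; b(6) = 4; b(7) = 3; b(8) = 7; b(9) = 10; b(10) = 2; b(11) = 12; b(12) = 14; b(13) = 11; b(14) = 10; b(15) = 6; b(16) = 1; b(17) = 7; b(18) = 8; b(19) = 0; b(20) = 8; b(21) = 8; b(22) = 1; b(23) = 9; b(24) = 10; b(25) = 4; b(26) = 14; b(27) = 3; b(28) = 2; b(29) = 5; b(30) = 7; b(31) = 12; b(32) = 4; b(33) = 1; b(34) = 5; b(35) = 6; b(36) = 11; b(37) = 2; b(38) = 13; b(39) = 0; b(40) = 13; b(41) = 13.
The sequence repeats with period 40.
(10611 - 0) mod 40 = 11, so b(10611) = b(11) = 12.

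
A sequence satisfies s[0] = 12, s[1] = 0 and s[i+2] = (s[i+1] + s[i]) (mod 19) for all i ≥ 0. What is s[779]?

17

Listing terms: s[0] = 12; s[1] = 0; s[2] = 12; s[3] = 12; s[4] = 5; s[5] = 17; s[6] = 3; s[7] = 1; s[8] = 4; s[9] = 5; s[10] = 9; s[11] = 14; s[12] = 4; s[13] = 18; s[14] = 3; s[15] = 2; s[16] = 5; s[17] = 7; s[18] = 12; s[19] = 0.
Since (s[18], s[19]) = (s[0], s[1]) = (12, 0) (two consecutive terms determine the rest), the sequence is periodic with period 18.
(779 - 0) mod 18 = 5, so s[779] = s[5] = 17.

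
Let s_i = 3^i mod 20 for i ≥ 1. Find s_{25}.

Listing terms: s_1 = 3, s_2 = 9, s_3 = 7, s_4 = 1, s_5 = 3.
The sequence repeats with period 4.
(25 - 1) mod 4 = 0, so s_{25} = s_1 = 3.

3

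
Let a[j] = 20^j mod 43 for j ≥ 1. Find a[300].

Computing terms: a[1] = 20, a[2] = 13, a[3] = 2, a[4] = 40, a[5] = 26, a[6] = 4, a[7] = 37, a[8] = 9, a[9] = 8, a[10] = 31, a[11] = 18, a[12] = 16, a[13] = 19, a[14] = 36, a[15] = 32, a[16] = 38, a[17] = 29, a[18] = 21, a[19] = 33, a[20] = 15, a[21] = 42, a[22] = 23, a[23] = 30, a[24] = 41, a[25] = 3, a[26] = 17, a[27] = 39, a[28] = 6, a[29] = 34, a[30] = 35, a[31] = 12, a[32] = 25, a[33] = 27, a[34] = 24, a[35] = 7, a[36] = 11, a[37] = 5, a[38] = 14, a[39] = 22, a[40] = 10, a[41] = 28, a[42] = 1, a[43] = 20.
Since a[43] = a[1] = 20, the sequence is periodic with period 42.
So a[300] = a[1 + ((300-1) mod 42)] = a[6] = 4.

4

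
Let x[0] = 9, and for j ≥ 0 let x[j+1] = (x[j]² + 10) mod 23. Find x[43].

16

We have x[0] = 9,  x[1] = 22,  x[2] = 11,  x[3] = 16,  x[4] = 13,  x[5] = 18,  x[6] = 12,  x[7] = 16.
Since x[7] = x[3] = 16, the sequence is eventually periodic: after a pre-period of length 3 it cycles with period 4.
For j ≥ 3, x[j] depends only on (j - 3) mod 4. (43 - 3) mod 4 = 0, so x[43] = x[3] = 16.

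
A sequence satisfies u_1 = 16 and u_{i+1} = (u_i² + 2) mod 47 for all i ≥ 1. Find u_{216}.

44

u_1 = 16,  u_2 = 23,  u_3 = 14,  u_4 = 10,  u_5 = 8,  u_6 = 19,  u_7 = 34,  u_8 = 30,  u_9 = 9,  u_{10} = 36,  u_{11} = 29,  u_{12} = 44,  u_{13} = 11,  u_{14} = 29.
Since u_{14} = u_{11} = 29, the sequence is eventually periodic: after a pre-period of length 10 it cycles with period 3.
For i ≥ 11, u_i depends only on (i - 11) mod 3. (216 - 11) mod 3 = 1, so u_{216} = u_{12} = 44.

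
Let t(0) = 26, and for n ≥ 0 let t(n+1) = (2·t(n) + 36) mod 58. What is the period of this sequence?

Computing terms: t(0) = 26; t(1) = 30; t(2) = 38; t(3) = 54; t(4) = 28; t(5) = 34; t(6) = 46; t(7) = 12; t(8) = 2; t(9) = 40; t(10) = 0; t(11) = 36; t(12) = 50; t(13) = 20; t(14) = 18; t(15) = 14; t(16) = 6; t(17) = 48; t(18) = 16; t(19) = 10; t(20) = 56; t(21) = 32; t(22) = 42; t(23) = 4; t(24) = 44; t(25) = 8; t(26) = 52; t(27) = 24; t(28) = 26.
Since t(28) = t(0) = 26, the sequence is periodic with period 28.

28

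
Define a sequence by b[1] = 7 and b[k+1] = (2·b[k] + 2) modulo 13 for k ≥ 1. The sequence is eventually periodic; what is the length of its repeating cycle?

12

b[1] = 7; b[2] = 3; b[3] = 8; b[4] = 5; b[5] = 12; b[6] = 0; b[7] = 2; b[8] = 6; b[9] = 1; b[10] = 4; b[11] = 10; b[12] = 9; b[13] = 7.
The sequence repeats with period 12.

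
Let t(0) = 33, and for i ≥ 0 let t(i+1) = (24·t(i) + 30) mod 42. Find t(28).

We have t(0) = 33,  t(1) = 24,  t(2) = 18,  t(3) = 0,  t(4) = 30,  t(5) = 36,  t(6) = 12,  t(7) = 24.
Since t(7) = t(1) = 24, the sequence is eventually periodic: after a pre-period of length 1 it cycles with period 6.
For i ≥ 1, t(i) depends only on (i - 1) mod 6. (28 - 1) mod 6 = 3, so t(28) = t(4) = 30.

30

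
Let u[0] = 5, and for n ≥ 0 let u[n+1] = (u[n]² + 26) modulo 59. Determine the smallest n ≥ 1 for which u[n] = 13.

u[0] = 5; u[1] = 51; u[2] = 31; u[3] = 43; u[4] = 46; u[5] = 18; u[6] = 55; u[7] = 42; u[8] = 20; u[9] = 13; u[10] = 18.
Since u[10] = u[5] = 18, the sequence is eventually periodic: after a pre-period of length 5 it cycles with period 5.
The value 13 first appears (with n ≥ 1) at u[9].

9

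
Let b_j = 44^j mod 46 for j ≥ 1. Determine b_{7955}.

42

Computing terms: b_1 = 44,  b_2 = 4,  b_3 = 38,  b_4 = 16,  b_5 = 14,  b_6 = 18,  b_7 = 10,  b_8 = 26,  b_9 = 40,  b_{10} = 12,  b_{11} = 22,  b_{12} = 2,  b_{13} = 42,  b_{14} = 8,  b_{15} = 30,  b_{16} = 32,  b_{17} = 28,  b_{18} = 36,  b_{19} = 20,  b_{20} = 6,  b_{21} = 34,  b_{22} = 24,  b_{23} = 44.
Since b_{23} = b_1 = 44, the sequence is periodic with period 22.
(7955 - 1) mod 22 = 12, so b_{7955} = b_{13} = 42.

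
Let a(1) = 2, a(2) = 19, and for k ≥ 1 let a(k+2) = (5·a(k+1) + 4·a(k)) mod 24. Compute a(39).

a(1) = 2,  a(2) = 19,  a(3) = 7,  a(4) = 15,  a(5) = 7,  a(6) = 23,  a(7) = 23,  a(8) = 15,  a(9) = 23,  a(10) = 7,  a(11) = 7,  a(12) = 15.
Since (a(11), a(12)) = (a(3), a(4)) = (7, 15) (two consecutive terms determine the rest), the sequence is eventually periodic: after a pre-period of length 2 it cycles with period 8.
For k ≥ 3, a(k) depends only on (k - 3) mod 8. (39 - 3) mod 8 = 4, so a(39) = a(7) = 23.

23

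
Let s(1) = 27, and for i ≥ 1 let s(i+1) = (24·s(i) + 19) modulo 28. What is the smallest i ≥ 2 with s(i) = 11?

3

We have s(1) = 27, s(2) = 23, s(3) = 11, s(4) = 3, s(5) = 7, s(6) = 19, s(7) = 27.
Since s(7) = s(1) = 27, the sequence is periodic with period 6.
The value 11 first appears (with i ≥ 2) at s(3).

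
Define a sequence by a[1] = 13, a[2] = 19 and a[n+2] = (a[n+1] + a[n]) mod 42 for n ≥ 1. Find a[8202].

a[1] = 13, a[2] = 19, a[3] = 32, a[4] = 9, a[5] = 41, a[6] = 8, a[7] = 7, a[8] = 15, a[9] = 22, a[10] = 37, a[11] = 17, a[12] = 12, a[13] = 29, a[14] = 41, a[15] = 28, a[16] = 27, a[17] = 13, a[18] = 40, a[19] = 11, a[20] = 9, a[21] = 20, a[22] = 29, a[23] = 7, a[24] = 36, a[25] = 1, a[26] = 37, a[27] = 38, a[28] = 33, a[29] = 29, a[30] = 20, a[31] = 7, a[32] = 27, a[33] = 34, a[34] = 19, a[35] = 11, a[36] = 30, a[37] = 41, a[38] = 29, a[39] = 28, a[40] = 15, a[41] = 1, a[42] = 16, a[43] = 17, a[44] = 33, a[45] = 8, a[46] = 41, a[47] = 7, a[48] = 6, a[49] = 13, a[50] = 19.
Since (a[49], a[50]) = (a[1], a[2]) = (13, 19) (two consecutive terms determine the rest), the sequence is periodic with period 48.
(8202 - 1) mod 48 = 41, so a[8202] = a[42] = 16.

16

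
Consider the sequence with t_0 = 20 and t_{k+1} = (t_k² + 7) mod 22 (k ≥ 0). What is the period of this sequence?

Computing terms: t_0 = 20; t_1 = 11; t_2 = 18; t_3 = 1; t_4 = 8; t_5 = 5; t_6 = 10; t_7 = 19; t_8 = 16; t_9 = 21; t_{10} = 8.
Since t_{10} = t_4 = 8, the sequence is eventually periodic: after a pre-period of length 4 it cycles with period 6.

6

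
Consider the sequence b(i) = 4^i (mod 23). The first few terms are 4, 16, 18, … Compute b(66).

Listing terms: b(1) = 4; b(2) = 16; b(3) = 18; b(4) = 3; b(5) = 12; b(6) = 2; b(7) = 8; b(8) = 9; b(9) = 13; b(10) = 6; b(11) = 1; b(12) = 4.
Since b(12) = b(1) = 4, the sequence is periodic with period 11.
(66 - 1) mod 11 = 10, so b(66) = b(11) = 1.

1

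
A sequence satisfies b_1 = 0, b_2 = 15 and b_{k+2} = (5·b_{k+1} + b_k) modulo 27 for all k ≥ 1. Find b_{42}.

15

Listing terms: b_1 = 0; b_2 = 15; b_3 = 21; b_4 = 12; b_5 = 0; b_6 = 12; b_7 = 6; b_8 = 15; b_9 = 0; b_{10} = 15.
The sequence repeats with period 8.
(42 - 1) mod 8 = 1, so b_{42} = b_2 = 15.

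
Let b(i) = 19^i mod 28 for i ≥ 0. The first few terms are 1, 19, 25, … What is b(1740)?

b(0) = 1; b(1) = 19; b(2) = 25; b(3) = 27; b(4) = 9; b(5) = 3; b(6) = 1.
The sequence repeats with period 6.
(1740 - 0) mod 6 = 0, so b(1740) = b(0) = 1.

1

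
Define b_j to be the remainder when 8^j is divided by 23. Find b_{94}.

13

Computing terms: b_0 = 1, b_1 = 8, b_2 = 18, b_3 = 6, b_4 = 2, b_5 = 16, b_6 = 13, b_7 = 12, b_8 = 4, b_9 = 9, b_{10} = 3, b_{11} = 1.
Since b_{11} = b_0 = 1, the sequence is periodic with period 11.
So b_{94} = b_{0 + ((94-0) mod 11)} = b_6 = 13.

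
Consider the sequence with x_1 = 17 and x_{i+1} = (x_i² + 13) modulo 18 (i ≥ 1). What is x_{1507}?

17

x_1 = 17; x_2 = 14; x_3 = 11; x_4 = 8; x_5 = 5; x_6 = 2; x_7 = 17.
The sequence repeats with period 6.
(1507 - 1) mod 6 = 0, so x_{1507} = x_1 = 17.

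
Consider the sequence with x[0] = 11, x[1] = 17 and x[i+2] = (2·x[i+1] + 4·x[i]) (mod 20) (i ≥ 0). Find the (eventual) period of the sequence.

5

x[0] = 11; x[1] = 17; x[2] = 18; x[3] = 4; x[4] = 0; x[5] = 16; x[6] = 12; x[7] = 8; x[8] = 4; x[9] = 0.
Since (x[8], x[9]) = (x[3], x[4]) = (4, 0) (two consecutive terms determine the rest), the sequence is eventually periodic: after a pre-period of length 3 it cycles with period 5.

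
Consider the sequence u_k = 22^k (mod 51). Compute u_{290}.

Listing terms: u_0 = 1; u_1 = 22; u_2 = 25; u_3 = 40; u_4 = 13; u_5 = 31; u_6 = 19; u_7 = 10; u_8 = 16; u_9 = 46; u_{10} = 43; u_{11} = 28; u_{12} = 4; u_{13} = 37; u_{14} = 49; u_{15} = 7; u_{16} = 1.
The sequence repeats with period 16.
(290 - 0) mod 16 = 2, so u_{290} = u_2 = 25.

25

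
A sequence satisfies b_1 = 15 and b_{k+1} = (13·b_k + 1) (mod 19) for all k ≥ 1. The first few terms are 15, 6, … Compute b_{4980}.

0

b_1 = 15,  b_2 = 6,  b_3 = 3,  b_4 = 2,  b_5 = 8,  b_6 = 10,  b_7 = 17,  b_8 = 13,  b_9 = 18,  b_{10} = 7,  b_{11} = 16,  b_{12} = 0,  b_{13} = 1,  b_{14} = 14,  b_{15} = 12,  b_{16} = 5,  b_{17} = 9,  b_{18} = 4,  b_{19} = 15.
Since b_{19} = b_1 = 15, the sequence is periodic with period 18.
So b_{4980} = b_{1 + ((4980-1) mod 18)} = b_{12} = 0.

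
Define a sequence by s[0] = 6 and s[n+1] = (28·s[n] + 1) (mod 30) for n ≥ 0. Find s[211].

25

We have s[0] = 6; s[1] = 19; s[2] = 23; s[3] = 15; s[4] = 1; s[5] = 29; s[6] = 3; s[7] = 25; s[8] = 11; s[9] = 9; s[10] = 13; s[11] = 5; s[12] = 21; s[13] = 19.
Since s[13] = s[1] = 19, the sequence is eventually periodic: after a pre-period of length 1 it cycles with period 12.
For n ≥ 1, s[n] depends only on (n - 1) mod 12. (211 - 1) mod 12 = 6, so s[211] = s[7] = 25.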